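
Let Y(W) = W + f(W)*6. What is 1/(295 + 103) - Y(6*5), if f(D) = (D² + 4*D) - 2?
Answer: -2442923/398 ≈ -6138.0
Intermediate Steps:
f(D) = -2 + D² + 4*D
Y(W) = -12 + 6*W² + 25*W (Y(W) = W + (-2 + W² + 4*W)*6 = W + (-12 + 6*W² + 24*W) = -12 + 6*W² + 25*W)
1/(295 + 103) - Y(6*5) = 1/(295 + 103) - (-12 + 6*(6*5)² + 25*(6*5)) = 1/398 - (-12 + 6*30² + 25*30) = 1/398 - (-12 + 6*900 + 750) = 1/398 - (-12 + 5400 + 750) = 1/398 - 1*6138 = 1/398 - 6138 = -2442923/398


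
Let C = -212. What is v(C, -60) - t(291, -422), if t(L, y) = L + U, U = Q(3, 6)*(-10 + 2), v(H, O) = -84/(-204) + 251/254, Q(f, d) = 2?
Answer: -1181405/4318 ≈ -273.60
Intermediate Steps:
v(H, O) = 6045/4318 (v(H, O) = -84*(-1/204) + 251*(1/254) = 7/17 + 251/254 = 6045/4318)
U = -16 (U = 2*(-10 + 2) = 2*(-8) = -16)
t(L, y) = -16 + L (t(L, y) = L - 16 = -16 + L)
v(C, -60) - t(291, -422) = 6045/4318 - (-16 + 291) = 6045/4318 - 1*275 = 6045/4318 - 275 = -1181405/4318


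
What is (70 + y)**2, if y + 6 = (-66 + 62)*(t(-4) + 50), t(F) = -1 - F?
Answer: 21904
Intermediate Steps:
y = -218 (y = -6 + (-66 + 62)*((-1 - 1*(-4)) + 50) = -6 - 4*((-1 + 4) + 50) = -6 - 4*(3 + 50) = -6 - 4*53 = -6 - 212 = -218)
(70 + y)**2 = (70 - 218)**2 = (-148)**2 = 21904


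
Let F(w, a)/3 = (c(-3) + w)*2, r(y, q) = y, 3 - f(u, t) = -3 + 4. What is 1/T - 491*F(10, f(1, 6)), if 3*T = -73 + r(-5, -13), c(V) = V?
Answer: -536173/26 ≈ -20622.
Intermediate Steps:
f(u, t) = 2 (f(u, t) = 3 - (-3 + 4) = 3 - 1*1 = 3 - 1 = 2)
T = -26 (T = (-73 - 5)/3 = (1/3)*(-78) = -26)
F(w, a) = -18 + 6*w (F(w, a) = 3*((-3 + w)*2) = 3*(-6 + 2*w) = -18 + 6*w)
1/T - 491*F(10, f(1, 6)) = 1/(-26) - 491*(-18 + 6*10) = -1/26 - 491*(-18 + 60) = -1/26 - 491*42 = -1/26 - 20622 = -536173/26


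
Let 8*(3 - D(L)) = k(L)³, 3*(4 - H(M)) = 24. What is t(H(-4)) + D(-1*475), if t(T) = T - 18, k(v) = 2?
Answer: -20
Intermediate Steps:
H(M) = -4 (H(M) = 4 - ⅓*24 = 4 - 8 = -4)
D(L) = 2 (D(L) = 3 - ⅛*2³ = 3 - ⅛*8 = 3 - 1 = 2)
t(T) = -18 + T
t(H(-4)) + D(-1*475) = (-18 - 4) + 2 = -22 + 2 = -20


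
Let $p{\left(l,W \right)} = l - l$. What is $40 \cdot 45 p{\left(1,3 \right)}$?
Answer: $0$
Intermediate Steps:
$p{\left(l,W \right)} = 0$
$40 \cdot 45 p{\left(1,3 \right)} = 40 \cdot 45 \cdot 0 = 1800 \cdot 0 = 0$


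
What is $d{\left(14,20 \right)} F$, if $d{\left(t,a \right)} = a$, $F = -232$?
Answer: $-4640$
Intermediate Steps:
$d{\left(14,20 \right)} F = 20 \left(-232\right) = -4640$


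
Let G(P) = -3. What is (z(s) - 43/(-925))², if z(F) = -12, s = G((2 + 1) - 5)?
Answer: 122257249/855625 ≈ 142.89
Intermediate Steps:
s = -3
(z(s) - 43/(-925))² = (-12 - 43/(-925))² = (-12 - 43*(-1/925))² = (-12 + 43/925)² = (-11057/925)² = 122257249/855625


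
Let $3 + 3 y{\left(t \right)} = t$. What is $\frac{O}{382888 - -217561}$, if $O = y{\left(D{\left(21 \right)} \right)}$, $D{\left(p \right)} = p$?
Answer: $\frac{6}{600449} \approx 9.9925 \cdot 10^{-6}$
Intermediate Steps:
$y{\left(t \right)} = -1 + \frac{t}{3}$
$O = 6$ ($O = -1 + \frac{1}{3} \cdot 21 = -1 + 7 = 6$)
$\frac{O}{382888 - -217561} = \frac{6}{382888 - -217561} = \frac{6}{382888 + 217561} = \frac{6}{600449}$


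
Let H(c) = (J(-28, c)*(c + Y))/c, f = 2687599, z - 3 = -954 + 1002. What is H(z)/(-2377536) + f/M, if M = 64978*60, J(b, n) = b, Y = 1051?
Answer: 1045525868/1516099185 ≈ 0.68962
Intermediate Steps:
z = 51 (z = 3 + (-954 + 1002) = 3 + 48 = 51)
H(c) = (-29428 - 28*c)/c (H(c) = (-28*(c + 1051))/c = (-28*(1051 + c))/c = (-29428 - 28*c)/c)
M = 3898680
H(z)/(-2377536) + f/M = (-28 - 29428/51)/(-2377536) + 2687599/3898680 = (-28 - 29428*1/51)*(-1/2377536) + 2687599*(1/3898680) = (-28 - 29428/51)*(-1/2377536) + 2687599/3898680 = -30856/51*(-1/2377536) + 2687599/3898680 = 19/74664 + 2687599/3898680 = 1045525868/1516099185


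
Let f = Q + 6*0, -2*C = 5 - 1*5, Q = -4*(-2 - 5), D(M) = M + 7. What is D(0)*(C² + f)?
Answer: 196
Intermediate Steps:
D(M) = 7 + M
Q = 28 (Q = -4*(-7) = 28)
C = 0 (C = -(5 - 1*5)/2 = -(5 - 5)/2 = -½*0 = 0)
f = 28 (f = 28 + 6*0 = 28 + 0 = 28)
D(0)*(C² + f) = (7 + 0)*(0² + 28) = 7*(0 + 28) = 7*28 = 196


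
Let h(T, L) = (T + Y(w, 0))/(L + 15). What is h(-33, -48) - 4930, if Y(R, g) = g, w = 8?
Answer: -4929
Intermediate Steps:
h(T, L) = T/(15 + L) (h(T, L) = (T + 0)/(L + 15) = T/(15 + L))
h(-33, -48) - 4930 = -33/(15 - 48) - 4930 = -33/(-33) - 4930 = -33*(-1/33) - 4930 = 1 - 4930 = -4929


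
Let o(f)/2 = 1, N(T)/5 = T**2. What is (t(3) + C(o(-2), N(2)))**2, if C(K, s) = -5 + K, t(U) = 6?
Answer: 9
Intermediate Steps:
N(T) = 5*T**2
o(f) = 2 (o(f) = 2*1 = 2)
(t(3) + C(o(-2), N(2)))**2 = (6 + (-5 + 2))**2 = (6 - 3)**2 = 3**2 = 9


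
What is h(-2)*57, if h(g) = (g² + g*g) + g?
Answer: 342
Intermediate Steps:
h(g) = g + 2*g² (h(g) = (g² + g²) + g = 2*g² + g = g + 2*g²)
h(-2)*57 = -2*(1 + 2*(-2))*57 = -2*(1 - 4)*57 = -2*(-3)*57 = 6*57 = 342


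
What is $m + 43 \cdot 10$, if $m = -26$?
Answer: $404$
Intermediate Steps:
$m + 43 \cdot 10 = -26 + 43 \cdot 10 = -26 + 430 = 404$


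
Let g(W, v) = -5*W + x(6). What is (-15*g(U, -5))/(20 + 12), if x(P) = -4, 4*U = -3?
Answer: 15/128 ≈ 0.11719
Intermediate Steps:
U = -¾ (U = (¼)*(-3) = -¾ ≈ -0.75000)
g(W, v) = -4 - 5*W (g(W, v) = -5*W - 4 = -4 - 5*W)
(-15*g(U, -5))/(20 + 12) = (-15*(-4 - 5*(-¾)))/(20 + 12) = -15*(-4 + 15/4)/32 = -15*(-¼)*(1/32) = (15/4)*(1/32) = 15/128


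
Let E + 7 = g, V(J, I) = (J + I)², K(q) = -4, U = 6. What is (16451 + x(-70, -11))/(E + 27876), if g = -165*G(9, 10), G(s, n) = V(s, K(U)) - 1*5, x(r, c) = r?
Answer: 16381/24569 ≈ 0.66673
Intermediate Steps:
V(J, I) = (I + J)²
G(s, n) = -5 + (-4 + s)² (G(s, n) = (-4 + s)² - 1*5 = (-4 + s)² - 5 = -5 + (-4 + s)²)
g = -3300 (g = -165*(-5 + (-4 + 9)²) = -165*(-5 + 5²) = -165*(-5 + 25) = -165*20 = -3300)
E = -3307 (E = -7 - 3300 = -3307)
(16451 + x(-70, -11))/(E + 27876) = (16451 - 70)/(-3307 + 27876) = 16381/24569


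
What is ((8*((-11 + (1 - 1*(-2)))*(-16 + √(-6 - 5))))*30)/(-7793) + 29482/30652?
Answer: -355938107/119435518 + 1920*I*√11/7793 ≈ -2.9802 + 0.81713*I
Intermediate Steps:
((8*((-11 + (1 - 1*(-2)))*(-16 + √(-6 - 5))))*30)/(-7793) + 29482/30652 = ((8*((-11 + (1 + 2))*(-16 + √(-11))))*30)*(-1/7793) + 29482*(1/30652) = ((8*((-11 + 3)*(-16 + I*√11)))*30)*(-1/7793) + 14741/15326 = ((8*(-8*(-16 + I*√11)))*30)*(-1/7793) + 14741/15326 = ((8*(128 - 8*I*√11))*30)*(-1/7793) + 14741/15326 = ((1024 - 64*I*√11)*30)*(-1/7793) + 14741/15326 = (30720 - 1920*I*√11)*(-1/7793) + 14741/15326 = (-30720/7793 + 1920*I*√11/7793) + 14741/15326 = -355938107/119435518 + 1920*I*√11/7793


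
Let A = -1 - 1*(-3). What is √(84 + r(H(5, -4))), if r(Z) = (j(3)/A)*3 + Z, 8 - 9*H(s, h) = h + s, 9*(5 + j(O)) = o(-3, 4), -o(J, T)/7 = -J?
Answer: 2*√166/3 ≈ 8.5894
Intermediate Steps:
o(J, T) = 7*J (o(J, T) = -(-7)*J = 7*J)
A = 2 (A = -1 + 3 = 2)
j(O) = -22/3 (j(O) = -5 + (7*(-3))/9 = -5 + (⅑)*(-21) = -5 - 7/3 = -22/3)
H(s, h) = 8/9 - h/9 - s/9 (H(s, h) = 8/9 - (h + s)/9 = 8/9 + (-h/9 - s/9) = 8/9 - h/9 - s/9)
r(Z) = -11 + Z (r(Z) = -22/3/2*3 + Z = -22/3*½*3 + Z = -11/3*3 + Z = -11 + Z)
√(84 + r(H(5, -4))) = √(84 + (-11 + (8/9 - ⅑*(-4) - ⅑*5))) = √(84 + (-11 + (8/9 + 4/9 - 5/9))) = √(84 + (-11 + 7/9)) = √(84 - 92/9) = √(664/9) = 2*√166/3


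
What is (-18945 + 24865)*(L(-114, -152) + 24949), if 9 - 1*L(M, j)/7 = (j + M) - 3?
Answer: 159218400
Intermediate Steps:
L(M, j) = 84 - 7*M - 7*j (L(M, j) = 63 - 7*((j + M) - 3) = 63 - 7*((M + j) - 3) = 63 - 7*(-3 + M + j) = 63 + (21 - 7*M - 7*j) = 84 - 7*M - 7*j)
(-18945 + 24865)*(L(-114, -152) + 24949) = (-18945 + 24865)*((84 - 7*(-114) - 7*(-152)) + 24949) = 5920*((84 + 798 + 1064) + 24949) = 5920*(1946 + 24949) = 5920*26895 = 159218400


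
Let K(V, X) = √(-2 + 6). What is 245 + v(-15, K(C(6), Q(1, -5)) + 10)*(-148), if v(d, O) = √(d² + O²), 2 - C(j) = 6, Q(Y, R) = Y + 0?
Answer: 245 - 444*√41 ≈ -2598.0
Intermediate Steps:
Q(Y, R) = Y
C(j) = -4 (C(j) = 2 - 1*6 = 2 - 6 = -4)
K(V, X) = 2 (K(V, X) = √4 = 2)
v(d, O) = √(O² + d²)
245 + v(-15, K(C(6), Q(1, -5)) + 10)*(-148) = 245 + √((2 + 10)² + (-15)²)*(-148) = 245 + √(12² + 225)*(-148) = 245 + √(144 + 225)*(-148) = 245 + √369*(-148) = 245 + (3*√41)*(-148) = 245 - 444*√41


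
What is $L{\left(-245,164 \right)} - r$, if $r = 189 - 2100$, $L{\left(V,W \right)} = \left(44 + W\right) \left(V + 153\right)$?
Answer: $-17225$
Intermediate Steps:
$L{\left(V,W \right)} = \left(44 + W\right) \left(153 + V\right)$
$r = -1911$ ($r = 189 - 2100 = -1911$)
$L{\left(-245,164 \right)} - r = \left(6732 + 44 \left(-245\right) + 153 \cdot 164 - 40180\right) - -1911 = \left(6732 - 10780 + 25092 - 40180\right) + 1911 = -19136 + 1911 = -17225$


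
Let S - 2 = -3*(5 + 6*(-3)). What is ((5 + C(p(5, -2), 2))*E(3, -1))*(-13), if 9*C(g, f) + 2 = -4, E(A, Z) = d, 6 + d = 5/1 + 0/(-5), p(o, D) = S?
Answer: 169/3 ≈ 56.333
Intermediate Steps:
S = 41 (S = 2 - 3*(5 + 6*(-3)) = 2 - 3*(5 - 18) = 2 - 3*(-13) = 2 + 39 = 41)
p(o, D) = 41
d = -1 (d = -6 + (5/1 + 0/(-5)) = -6 + (5*1 + 0*(-1/5)) = -6 + (5 + 0) = -6 + 5 = -1)
E(A, Z) = -1
C(g, f) = -2/3 (C(g, f) = -2/9 + (1/9)*(-4) = -2/9 - 4/9 = -2/3)
((5 + C(p(5, -2), 2))*E(3, -1))*(-13) = ((5 - 2/3)*(-1))*(-13) = ((13/3)*(-1))*(-13) = -13/3*(-13) = 169/3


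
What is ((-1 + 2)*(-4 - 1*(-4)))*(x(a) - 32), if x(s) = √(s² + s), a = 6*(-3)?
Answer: 0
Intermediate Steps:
a = -18
x(s) = √(s + s²)
((-1 + 2)*(-4 - 1*(-4)))*(x(a) - 32) = ((-1 + 2)*(-4 - 1*(-4)))*(√(-18*(1 - 18)) - 32) = (1*(-4 + 4))*(√(-18*(-17)) - 32) = (1*0)*(√306 - 32) = 0*(3*√34 - 32) = 0*(-32 + 3*√34) = 0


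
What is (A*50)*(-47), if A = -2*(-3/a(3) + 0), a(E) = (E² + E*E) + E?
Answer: -4700/7 ≈ -671.43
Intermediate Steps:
a(E) = E + 2*E² (a(E) = (E² + E²) + E = 2*E² + E = E + 2*E²)
A = 2/7 (A = -2*(-3*1/(3*(1 + 2*3)) + 0) = -2*(-3*1/(3*(1 + 6)) + 0) = -2*(-3/(3*7) + 0) = -2*(-3/21 + 0) = -2*(-3*1/21 + 0) = -2*(-⅐ + 0) = -2*(-⅐) = 2/7 ≈ 0.28571)
(A*50)*(-47) = ((2/7)*50)*(-47) = (100/7)*(-47) = -4700/7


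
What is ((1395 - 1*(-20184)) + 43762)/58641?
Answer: 65341/58641 ≈ 1.1143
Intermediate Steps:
((1395 - 1*(-20184)) + 43762)/58641 = ((1395 + 20184) + 43762)*(1/58641) = (21579 + 43762)*(1/58641) = 65341*(1/58641) = 65341/58641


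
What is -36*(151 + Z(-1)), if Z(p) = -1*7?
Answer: -5184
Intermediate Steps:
Z(p) = -7
-36*(151 + Z(-1)) = -36*(151 - 7) = -36*144 = -5184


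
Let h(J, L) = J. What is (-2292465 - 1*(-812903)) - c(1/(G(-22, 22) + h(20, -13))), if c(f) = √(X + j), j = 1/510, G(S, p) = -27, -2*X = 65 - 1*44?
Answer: -1479562 - I*√682635/255 ≈ -1.4796e+6 - 3.2401*I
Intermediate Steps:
X = -21/2 (X = -(65 - 1*44)/2 = -(65 - 44)/2 = -½*21 = -21/2 ≈ -10.500)
j = 1/510 ≈ 0.0019608
c(f) = I*√682635/255 (c(f) = √(-21/2 + 1/510) = √(-2677/255) = I*√682635/255)
(-2292465 - 1*(-812903)) - c(1/(G(-22, 22) + h(20, -13))) = (-2292465 - 1*(-812903)) - I*√682635/255 = (-2292465 + 812903) - I*√682635/255 = -1479562 - I*√682635/255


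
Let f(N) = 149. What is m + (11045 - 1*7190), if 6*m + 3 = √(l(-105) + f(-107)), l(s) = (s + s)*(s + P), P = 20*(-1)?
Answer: 7709/2 + √26399/6 ≈ 3881.6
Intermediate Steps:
P = -20
l(s) = 2*s*(-20 + s) (l(s) = (s + s)*(s - 20) = (2*s)*(-20 + s) = 2*s*(-20 + s))
m = -½ + √26399/6 (m = -½ + √(2*(-105)*(-20 - 105) + 149)/6 = -½ + √(2*(-105)*(-125) + 149)/6 = -½ + √(26250 + 149)/6 = -½ + √26399/6 ≈ 26.580)
m + (11045 - 1*7190) = (-½ + √26399/6) + (11045 - 1*7190) = (-½ + √26399/6) + (11045 - 7190) = (-½ + √26399/6) + 3855 = 7709/2 + √26399/6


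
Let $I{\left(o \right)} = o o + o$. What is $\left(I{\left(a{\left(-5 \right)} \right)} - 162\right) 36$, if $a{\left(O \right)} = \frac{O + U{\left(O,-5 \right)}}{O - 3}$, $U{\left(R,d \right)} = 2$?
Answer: $- \frac{93015}{16} \approx -5813.4$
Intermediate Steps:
$a{\left(O \right)} = \frac{2 + O}{-3 + O}$ ($a{\left(O \right)} = \frac{O + 2}{O - 3} = \frac{2 + O}{-3 + O}$)
$I{\left(o \right)} = o + o^{2}$ ($I{\left(o \right)} = o^{2} + o = o + o^{2}$)
$\left(I{\left(a{\left(-5 \right)} \right)} - 162\right) 36 = \left(\frac{2 - 5}{-3 - 5} \left(1 + \frac{2 - 5}{-3 - 5}\right) - 162\right) 36 = \left(\frac{1}{-8} \left(-3\right) \left(1 + \frac{1}{-8} \left(-3\right)\right) - 162\right) 36 = \left(\left(- \frac{1}{8}\right) \left(-3\right) \left(1 - - \frac{3}{8}\right) - 162\right) 36 = \left(\frac{3 \left(1 + \frac{3}{8}\right)}{8} - 162\right) 36 = \left(\frac{3}{8} \cdot \frac{11}{8} - 162\right) 36 = \left(\frac{33}{64} - 162\right) 36 = \left(- \frac{10335}{64}\right) 36 = - \frac{93015}{16}$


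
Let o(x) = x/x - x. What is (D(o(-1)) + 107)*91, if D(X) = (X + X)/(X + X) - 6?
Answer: 9282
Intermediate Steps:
o(x) = 1 - x
D(X) = -5 (D(X) = (2*X)/((2*X)) - 6 = (2*X)*(1/(2*X)) - 6 = 1 - 6 = -5)
(D(o(-1)) + 107)*91 = (-5 + 107)*91 = 102*91 = 9282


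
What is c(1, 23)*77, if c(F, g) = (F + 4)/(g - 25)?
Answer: -385/2 ≈ -192.50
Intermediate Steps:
c(F, g) = (4 + F)/(-25 + g)
c(1, 23)*77 = ((4 + 1)/(-25 + 23))*77 = (5/(-2))*77 = -½*5*77 = -5/2*77 = -385/2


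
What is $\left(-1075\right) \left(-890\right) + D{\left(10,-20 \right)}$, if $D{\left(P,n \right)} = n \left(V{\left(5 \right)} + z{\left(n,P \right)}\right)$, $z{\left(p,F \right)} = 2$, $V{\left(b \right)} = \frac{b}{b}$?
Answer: $956690$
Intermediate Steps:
$V{\left(b \right)} = 1$
$D{\left(P,n \right)} = 3 n$ ($D{\left(P,n \right)} = n \left(1 + 2\right) = n 3 = 3 n$)
$\left(-1075\right) \left(-890\right) + D{\left(10,-20 \right)} = \left(-1075\right) \left(-890\right) + 3 \left(-20\right) = 956750 - 60 = 956690$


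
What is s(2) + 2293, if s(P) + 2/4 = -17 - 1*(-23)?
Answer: 4597/2 ≈ 2298.5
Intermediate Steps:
s(P) = 11/2 (s(P) = -1/2 + (-17 - 1*(-23)) = -1/2 + (-17 + 23) = -1/2 + 6 = 11/2)
s(2) + 2293 = 11/2 + 2293 = 4597/2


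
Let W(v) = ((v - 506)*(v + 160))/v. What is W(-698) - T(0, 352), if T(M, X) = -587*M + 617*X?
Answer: -76121092/349 ≈ -2.1811e+5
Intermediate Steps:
W(v) = (-506 + v)*(160 + v)/v (W(v) = ((-506 + v)*(160 + v))/v = (-506 + v)*(160 + v)/v)
W(-698) - T(0, 352) = (-346 - 698 - 80960/(-698)) - (-587*0 + 617*352) = (-346 - 698 - 80960*(-1/698)) - (0 + 217184) = (-346 - 698 + 40480/349) - 1*217184 = -323876/349 - 217184 = -76121092/349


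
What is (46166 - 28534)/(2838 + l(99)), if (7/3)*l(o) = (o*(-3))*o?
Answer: -6496/3597 ≈ -1.8060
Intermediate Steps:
l(o) = -9*o²/7 (l(o) = 3*((o*(-3))*o)/7 = 3*((-3*o)*o)/7 = 3*(-3*o²)/7 = -9*o²/7)
(46166 - 28534)/(2838 + l(99)) = (46166 - 28534)/(2838 - 9/7*99²) = 17632/(2838 - 9/7*9801) = 17632/(2838 - 88209/7) = 17632/(-68343/7) = 17632*(-7/68343) = -6496/3597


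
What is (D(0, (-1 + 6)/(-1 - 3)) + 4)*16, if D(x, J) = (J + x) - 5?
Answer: -36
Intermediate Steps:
D(x, J) = -5 + J + x
(D(0, (-1 + 6)/(-1 - 3)) + 4)*16 = ((-5 + (-1 + 6)/(-1 - 3) + 0) + 4)*16 = ((-5 + 5/(-4) + 0) + 4)*16 = ((-5 + 5*(-¼) + 0) + 4)*16 = ((-5 - 5/4 + 0) + 4)*16 = (-25/4 + 4)*16 = -9/4*16 = -36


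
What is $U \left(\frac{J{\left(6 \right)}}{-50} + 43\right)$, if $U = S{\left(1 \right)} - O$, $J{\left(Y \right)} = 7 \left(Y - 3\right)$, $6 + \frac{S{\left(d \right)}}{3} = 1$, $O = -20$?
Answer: $\frac{2129}{10} \approx 212.9$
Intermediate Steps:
$S{\left(d \right)} = -15$ ($S{\left(d \right)} = -18 + 3 \cdot 1 = -18 + 3 = -15$)
$J{\left(Y \right)} = -21 + 7 Y$ ($J{\left(Y \right)} = 7 \left(-3 + Y\right) = -21 + 7 Y$)
$U = 5$ ($U = -15 - -20 = -15 + 20 = 5$)
$U \left(\frac{J{\left(6 \right)}}{-50} + 43\right) = 5 \left(\frac{-21 + 7 \cdot 6}{-50} + 43\right) = 5 \left(\left(-21 + 42\right) \left(- \frac{1}{50}\right) + 43\right) = 5 \left(21 \left(- \frac{1}{50}\right) + 43\right) = 5 \left(- \frac{21}{50} + 43\right) = 5 \cdot \frac{2129}{50} = \frac{2129}{10}$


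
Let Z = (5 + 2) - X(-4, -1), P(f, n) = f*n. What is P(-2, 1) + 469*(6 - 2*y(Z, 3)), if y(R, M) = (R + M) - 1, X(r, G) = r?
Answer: -9382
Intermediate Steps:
Z = 11 (Z = (5 + 2) - 1*(-4) = 7 + 4 = 11)
y(R, M) = -1 + M + R (y(R, M) = (M + R) - 1 = -1 + M + R)
P(-2, 1) + 469*(6 - 2*y(Z, 3)) = -2*1 + 469*(6 - 2*(-1 + 3 + 11)) = -2 + 469*(6 - 2*13) = -2 + 469*(6 - 26) = -2 + 469*(-20) = -2 - 9380 = -9382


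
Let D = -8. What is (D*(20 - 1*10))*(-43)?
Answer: 3440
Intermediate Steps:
(D*(20 - 1*10))*(-43) = -8*(20 - 1*10)*(-43) = -8*(20 - 10)*(-43) = -8*10*(-43) = -80*(-43) = 3440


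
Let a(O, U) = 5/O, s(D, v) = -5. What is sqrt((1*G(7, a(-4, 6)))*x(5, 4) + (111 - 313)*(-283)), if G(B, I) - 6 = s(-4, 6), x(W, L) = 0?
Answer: sqrt(57166) ≈ 239.09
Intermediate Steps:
G(B, I) = 1 (G(B, I) = 6 - 5 = 1)
sqrt((1*G(7, a(-4, 6)))*x(5, 4) + (111 - 313)*(-283)) = sqrt((1*1)*0 + (111 - 313)*(-283)) = sqrt(1*0 - 202*(-283)) = sqrt(0 + 57166) = sqrt(57166)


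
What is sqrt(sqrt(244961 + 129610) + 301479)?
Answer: sqrt(301479 + 3*sqrt(41619)) ≈ 549.63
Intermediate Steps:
sqrt(sqrt(244961 + 129610) + 301479) = sqrt(sqrt(374571) + 301479) = sqrt(3*sqrt(41619) + 301479) = sqrt(301479 + 3*sqrt(41619))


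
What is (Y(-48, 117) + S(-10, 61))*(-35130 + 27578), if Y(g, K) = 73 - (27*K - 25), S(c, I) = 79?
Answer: 22520064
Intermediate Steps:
Y(g, K) = 98 - 27*K (Y(g, K) = 73 - (-25 + 27*K) = 73 + (25 - 27*K) = 98 - 27*K)
(Y(-48, 117) + S(-10, 61))*(-35130 + 27578) = ((98 - 27*117) + 79)*(-35130 + 27578) = ((98 - 3159) + 79)*(-7552) = (-3061 + 79)*(-7552) = -2982*(-7552) = 22520064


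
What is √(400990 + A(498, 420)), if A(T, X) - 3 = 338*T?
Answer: √569317 ≈ 754.53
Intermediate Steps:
A(T, X) = 3 + 338*T
√(400990 + A(498, 420)) = √(400990 + (3 + 338*498)) = √(400990 + (3 + 168324)) = √(400990 + 168327) = √569317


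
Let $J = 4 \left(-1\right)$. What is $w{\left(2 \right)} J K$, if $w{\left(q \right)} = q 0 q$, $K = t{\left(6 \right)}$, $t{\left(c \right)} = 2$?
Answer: $0$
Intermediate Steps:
$J = -4$
$K = 2$
$w{\left(q \right)} = 0$ ($w{\left(q \right)} = 0 q = 0$)
$w{\left(2 \right)} J K = 0 \left(-4\right) 2 = 0 \cdot 2 = 0$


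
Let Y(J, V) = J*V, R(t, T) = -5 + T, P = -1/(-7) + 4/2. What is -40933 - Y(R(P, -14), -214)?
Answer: -44999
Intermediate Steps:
P = 15/7 (P = -1*(-1/7) + 4*(1/2) = 1/7 + 2 = 15/7 ≈ 2.1429)
-40933 - Y(R(P, -14), -214) = -40933 - (-5 - 14)*(-214) = -40933 - (-19)*(-214) = -40933 - 1*4066 = -40933 - 4066 = -44999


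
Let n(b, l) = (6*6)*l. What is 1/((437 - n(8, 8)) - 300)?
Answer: -1/151 ≈ -0.0066225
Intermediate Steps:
n(b, l) = 36*l
1/((437 - n(8, 8)) - 300) = 1/((437 - 36*8) - 300) = 1/((437 - 1*288) - 300) = 1/((437 - 288) - 300) = 1/(149 - 300) = 1/(-151) = -1/151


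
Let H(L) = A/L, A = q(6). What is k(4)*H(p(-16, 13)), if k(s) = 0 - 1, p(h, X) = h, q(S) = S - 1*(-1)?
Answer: 7/16 ≈ 0.43750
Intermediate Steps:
q(S) = 1 + S (q(S) = S + 1 = 1 + S)
A = 7 (A = 1 + 6 = 7)
H(L) = 7/L
k(s) = -1
k(4)*H(p(-16, 13)) = -7/(-16) = -7*(-1)/16 = -1*(-7/16) = 7/16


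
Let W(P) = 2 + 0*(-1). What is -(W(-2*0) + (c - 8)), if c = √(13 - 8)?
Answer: 6 - √5 ≈ 3.7639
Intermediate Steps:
c = √5 ≈ 2.2361
W(P) = 2 (W(P) = 2 + 0 = 2)
-(W(-2*0) + (c - 8)) = -(2 + (√5 - 8)) = -(2 + (-8 + √5)) = -(-6 + √5) = 6 - √5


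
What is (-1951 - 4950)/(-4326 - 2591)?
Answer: 6901/6917 ≈ 0.99769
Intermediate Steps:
(-1951 - 4950)/(-4326 - 2591) = -6901/(-6917) = -6901*(-1/6917) = 6901/6917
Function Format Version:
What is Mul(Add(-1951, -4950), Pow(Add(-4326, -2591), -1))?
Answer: Rational(6901, 6917) ≈ 0.99769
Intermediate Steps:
Mul(Add(-1951, -4950), Pow(Add(-4326, -2591), -1)) = Mul(-6901, Pow(-6917, -1)) = Mul(-6901, Rational(-1, 6917)) = Rational(6901, 6917)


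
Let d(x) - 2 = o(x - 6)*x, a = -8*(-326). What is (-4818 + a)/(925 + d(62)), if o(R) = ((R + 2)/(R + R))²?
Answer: -3465280/1479607 ≈ -2.3420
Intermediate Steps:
a = 2608
o(R) = (2 + R)²/(4*R²) (o(R) = ((2 + R)/((2*R)))² = ((2 + R)*(1/(2*R)))² = ((2 + R)/(2*R))² = (2 + R)²/(4*R²))
d(x) = 2 + x*(-4 + x)²/(4*(-6 + x)²) (d(x) = 2 + ((2 + (x - 6))²/(4*(x - 6)²))*x = 2 + ((2 + (-6 + x))²/(4*(-6 + x)²))*x = 2 + ((-4 + x)²/(4*(-6 + x)²))*x = 2 + x*(-4 + x)²/(4*(-6 + x)²))
(-4818 + a)/(925 + d(62)) = (-4818 + 2608)/(925 + (288 + 62³ - 80*62)/(4*(36 + 62² - 12*62))) = -2210/(925 + (288 + 238328 - 4960)/(4*(36 + 3844 - 744))) = -2210/(925 + (¼)*233656/3136) = -2210/(925 + (¼)*(1/3136)*233656) = -2210/(925 + 29207/1568) = -2210/1479607/1568 = -2210*1568/1479607 = -3465280/1479607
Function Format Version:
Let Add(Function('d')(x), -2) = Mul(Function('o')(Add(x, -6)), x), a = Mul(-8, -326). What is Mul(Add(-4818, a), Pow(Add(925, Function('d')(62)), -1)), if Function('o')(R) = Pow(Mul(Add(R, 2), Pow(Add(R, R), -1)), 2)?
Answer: Rational(-3465280, 1479607) ≈ -2.3420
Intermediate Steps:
a = 2608
Function('o')(R) = Mul(Rational(1, 4), Pow(R, -2), Pow(Add(2, R), 2)) (Function('o')(R) = Pow(Mul(Add(2, R), Pow(Mul(2, R), -1)), 2) = Pow(Mul(Add(2, R), Mul(Rational(1, 2), Pow(R, -1))), 2) = Pow(Mul(Rational(1, 2), Pow(R, -1), Add(2, R)), 2) = Mul(Rational(1, 4), Pow(R, -2), Pow(Add(2, R), 2)))
Function('d')(x) = Add(2, Mul(Rational(1, 4), x, Pow(Add(-6, x), -2), Pow(Add(-4, x), 2))) (Function('d')(x) = Add(2, Mul(Mul(Rational(1, 4), Pow(Add(x, -6), -2), Pow(Add(2, Add(x, -6)), 2)), x)) = Add(2, Mul(Mul(Rational(1, 4), Pow(Add(-6, x), -2), Pow(Add(2, Add(-6, x)), 2)), x)) = Add(2, Mul(Mul(Rational(1, 4), Pow(Add(-6, x), -2), Pow(Add(-4, x), 2)), x)) = Add(2, Mul(Rational(1, 4), x, Pow(Add(-6, x), -2), Pow(Add(-4, x), 2))))
Mul(Add(-4818, a), Pow(Add(925, Function('d')(62)), -1)) = Mul(Add(-4818, 2608), Pow(Add(925, Mul(Rational(1, 4), Pow(Add(36, Pow(62, 2), Mul(-12, 62)), -1), Add(288, Pow(62, 3), Mul(-80, 62)))), -1)) = Mul(-2210, Pow(Add(925, Mul(Rational(1, 4), Pow(Add(36, 3844, -744), -1), Add(288, 238328, -4960))), -1)) = Mul(-2210, Pow(Add(925, Mul(Rational(1, 4), Pow(3136, -1), 233656)), -1)) = Mul(-2210, Pow(Add(925, Mul(Rational(1, 4), Rational(1, 3136), 233656)), -1)) = Mul(-2210, Pow(Add(925, Rational(29207, 1568)), -1)) = Mul(-2210, Pow(Rational(1479607, 1568), -1)) = Mul(-2210, Rational(1568, 1479607)) = Rational(-3465280, 1479607)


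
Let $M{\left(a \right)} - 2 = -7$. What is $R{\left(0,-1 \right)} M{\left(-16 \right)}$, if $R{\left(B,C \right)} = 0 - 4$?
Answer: $20$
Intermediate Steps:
$R{\left(B,C \right)} = -4$ ($R{\left(B,C \right)} = 0 - 4 = -4$)
$M{\left(a \right)} = -5$ ($M{\left(a \right)} = 2 - 7 = -5$)
$R{\left(0,-1 \right)} M{\left(-16 \right)} = \left(-4\right) \left(-5\right) = 20$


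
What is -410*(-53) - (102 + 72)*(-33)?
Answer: 27472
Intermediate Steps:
-410*(-53) - (102 + 72)*(-33) = 21730 - 174*(-33) = 21730 - 1*(-5742) = 21730 + 5742 = 27472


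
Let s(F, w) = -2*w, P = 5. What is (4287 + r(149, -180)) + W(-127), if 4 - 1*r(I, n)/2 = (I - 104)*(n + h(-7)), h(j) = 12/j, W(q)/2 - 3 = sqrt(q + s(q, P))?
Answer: 144587/7 + 2*I*sqrt(137) ≈ 20655.0 + 23.409*I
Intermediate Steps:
W(q) = 6 + 2*sqrt(-10 + q) (W(q) = 6 + 2*sqrt(q - 2*5) = 6 + 2*sqrt(q - 10) = 6 + 2*sqrt(-10 + q))
r(I, n) = 8 - 2*(-104 + I)*(-12/7 + n) (r(I, n) = 8 - 2*(I - 104)*(n + 12/(-7)) = 8 - 2*(-104 + I)*(n + 12*(-1/7)) = 8 - 2*(-104 + I)*(n - 12/7) = 8 - 2*(-104 + I)*(-12/7 + n))
(4287 + r(149, -180)) + W(-127) = (4287 + (-2440/7 + 208*(-180) + (24/7)*149 - 2*149*(-180))) + (6 + 2*sqrt(-10 - 127)) = (4287 + (-2440/7 - 37440 + 3576/7 + 53640)) + (6 + 2*sqrt(-137)) = (4287 + 114536/7) + (6 + 2*(I*sqrt(137))) = 144545/7 + (6 + 2*I*sqrt(137)) = 144587/7 + 2*I*sqrt(137)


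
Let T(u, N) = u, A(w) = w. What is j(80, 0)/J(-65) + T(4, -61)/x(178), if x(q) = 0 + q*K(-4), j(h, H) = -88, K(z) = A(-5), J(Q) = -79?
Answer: 39002/35155 ≈ 1.1094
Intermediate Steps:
K(z) = -5
x(q) = -5*q (x(q) = 0 + q*(-5) = 0 - 5*q = -5*q)
j(80, 0)/J(-65) + T(4, -61)/x(178) = -88/(-79) + 4/((-5*178)) = -88*(-1/79) + 4/(-890) = 88/79 + 4*(-1/890) = 88/79 - 2/445 = 39002/35155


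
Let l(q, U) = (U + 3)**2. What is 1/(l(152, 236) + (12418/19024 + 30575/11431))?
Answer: 108731672/6211223640791 ≈ 1.7506e-5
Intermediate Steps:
l(q, U) = (3 + U)**2
1/(l(152, 236) + (12418/19024 + 30575/11431)) = 1/((3 + 236)**2 + (12418/19024 + 30575/11431)) = 1/(239**2 + (12418*(1/19024) + 30575*(1/11431))) = 1/(57121 + (6209/9512 + 30575/11431)) = 1/(57121 + 361804479/108731672) = 1/(6211223640791/108731672) = 108731672/6211223640791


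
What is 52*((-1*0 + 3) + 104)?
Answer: 5564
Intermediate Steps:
52*((-1*0 + 3) + 104) = 52*((0 + 3) + 104) = 52*(3 + 104) = 52*107 = 5564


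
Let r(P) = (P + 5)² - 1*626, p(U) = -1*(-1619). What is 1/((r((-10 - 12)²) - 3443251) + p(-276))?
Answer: -1/3203137 ≈ -3.1219e-7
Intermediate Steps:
p(U) = 1619
r(P) = -626 + (5 + P)² (r(P) = (5 + P)² - 626 = -626 + (5 + P)²)
1/((r((-10 - 12)²) - 3443251) + p(-276)) = 1/(((-626 + (5 + (-10 - 12)²)²) - 3443251) + 1619) = 1/(((-626 + (5 + (-22)²)²) - 3443251) + 1619) = 1/(((-626 + (5 + 484)²) - 3443251) + 1619) = 1/(((-626 + 489²) - 3443251) + 1619) = 1/(((-626 + 239121) - 3443251) + 1619) = 1/((238495 - 3443251) + 1619) = 1/(-3204756 + 1619) = 1/(-3203137) = -1/3203137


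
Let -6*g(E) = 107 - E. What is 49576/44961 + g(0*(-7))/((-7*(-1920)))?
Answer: 190142753/172650240 ≈ 1.1013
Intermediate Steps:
g(E) = -107/6 + E/6 (g(E) = -(107 - E)/6 = -107/6 + E/6)
49576/44961 + g(0*(-7))/((-7*(-1920))) = 49576/44961 + (-107/6 + (0*(-7))/6)/((-7*(-1920))) = 49576*(1/44961) + (-107/6 + (1/6)*0)/13440 = 49576/44961 + (-107/6 + 0)*(1/13440) = 49576/44961 - 107/6*1/13440 = 49576/44961 - 107/80640 = 190142753/172650240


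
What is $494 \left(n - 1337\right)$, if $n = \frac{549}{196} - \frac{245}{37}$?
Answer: $- \frac{2401736857}{3626} \approx -6.6237 \cdot 10^{5}$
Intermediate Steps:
$n = - \frac{27707}{7252}$ ($n = 549 \cdot \frac{1}{196} - \frac{245}{37} = \frac{549}{196} - \frac{245}{37} = - \frac{27707}{7252} \approx -3.8206$)
$494 \left(n - 1337\right) = 494 \left(- \frac{27707}{7252} - 1337\right) = 494 \left(- \frac{9723631}{7252}\right) = - \frac{2401736857}{3626}$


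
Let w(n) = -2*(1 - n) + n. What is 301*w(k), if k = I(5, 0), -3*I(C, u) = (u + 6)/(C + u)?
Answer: -4816/5 ≈ -963.20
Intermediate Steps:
I(C, u) = -(6 + u)/(3*(C + u)) (I(C, u) = -(u + 6)/(3*(C + u)) = -(6 + u)/(3*(C + u)))
k = -2/5 (k = (-2 - 1/3*0)/(5 + 0) = (-2 + 0)/5 = (1/5)*(-2) = -2/5 ≈ -0.40000)
w(n) = -2 + 3*n (w(n) = (-2 + 2*n) + n = -2 + 3*n)
301*w(k) = 301*(-2 + 3*(-2/5)) = 301*(-2 - 6/5) = 301*(-16/5) = -4816/5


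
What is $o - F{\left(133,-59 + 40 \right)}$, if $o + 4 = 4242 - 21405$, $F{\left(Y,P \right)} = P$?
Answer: $-17148$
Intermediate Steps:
$o = -17167$ ($o = -4 + \left(4242 - 21405\right) = -4 - 17163 = -17167$)
$o - F{\left(133,-59 + 40 \right)} = -17167 - \left(-59 + 40\right) = -17167 - -19 = -17167 + 19 = -17148$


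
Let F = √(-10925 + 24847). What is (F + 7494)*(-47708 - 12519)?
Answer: -451341138 - 60227*√13922 ≈ -4.5845e+8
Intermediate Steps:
F = √13922 ≈ 117.99
(F + 7494)*(-47708 - 12519) = (√13922 + 7494)*(-47708 - 12519) = (7494 + √13922)*(-60227) = -451341138 - 60227*√13922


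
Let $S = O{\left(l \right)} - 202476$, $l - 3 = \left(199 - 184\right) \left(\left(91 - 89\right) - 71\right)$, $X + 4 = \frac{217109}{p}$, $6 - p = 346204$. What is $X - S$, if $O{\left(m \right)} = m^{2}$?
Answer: $- \frac{298613994405}{346198} \approx -8.6255 \cdot 10^{5}$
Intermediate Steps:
$p = -346198$ ($p = 6 - 346204 = -346198$)
$X = - \frac{1601901}{346198}$ ($X = -4 + \frac{217109}{-346198} = -4 + 217109 \left(- \frac{1}{346198}\right) = -4 - \frac{217109}{346198} = - \frac{1601901}{346198} \approx -4.6271$)
$l = -1032$ ($l = 3 + \left(199 - 184\right) \left(\left(91 - 89\right) - 71\right) = 3 + 15 \left(\left(91 - 89\right) - 71\right) = 3 + 15 \left(2 - 71\right) = 3 + 15 \left(-69\right) = 3 - 1035 = -1032$)
$S = 862548$ ($S = \left(-1032\right)^{2} - 202476 = 1065024 - 202476 = 862548$)
$X - S = - \frac{1601901}{346198} - 862548 = - \frac{298613994405}{346198}$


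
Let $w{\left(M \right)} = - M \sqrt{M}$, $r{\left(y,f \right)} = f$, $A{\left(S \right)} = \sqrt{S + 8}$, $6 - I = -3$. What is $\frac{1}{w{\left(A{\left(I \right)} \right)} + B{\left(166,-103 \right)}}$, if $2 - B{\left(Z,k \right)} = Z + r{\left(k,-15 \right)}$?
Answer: $- \frac{1}{149 + 17^{\frac{3}{4}}} \approx -0.0063544$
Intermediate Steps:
$I = 9$ ($I = 6 - -3 = 6 + 3 = 9$)
$A{\left(S \right)} = \sqrt{8 + S}$
$B{\left(Z,k \right)} = 17 - Z$ ($B{\left(Z,k \right)} = 2 - \left(Z - 15\right) = 2 - \left(-15 + Z\right) = 17 - Z$)
$w{\left(M \right)} = - M^{\frac{3}{2}}$
$\frac{1}{w{\left(A{\left(I \right)} \right)} + B{\left(166,-103 \right)}} = \frac{1}{- \left(\sqrt{8 + 9}\right)^{\frac{3}{2}} + \left(17 - 166\right)} = \frac{1}{- \left(\sqrt{17}\right)^{\frac{3}{2}} + \left(17 - 166\right)} = \frac{1}{- 17^{\frac{3}{4}} - 149} = \frac{1}{-149 - 17^{\frac{3}{4}}}$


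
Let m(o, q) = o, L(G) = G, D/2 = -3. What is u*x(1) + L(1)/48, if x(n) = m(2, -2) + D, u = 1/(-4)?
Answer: 49/48 ≈ 1.0208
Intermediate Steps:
D = -6 (D = 2*(-3) = -6)
u = -1/4 ≈ -0.25000
x(n) = -4 (x(n) = 2 - 6 = -4)
u*x(1) + L(1)/48 = -1/4*(-4) + 1/48 = 1 + 1*(1/48) = 1 + 1/48 = 49/48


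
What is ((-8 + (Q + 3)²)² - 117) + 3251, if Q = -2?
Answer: 3183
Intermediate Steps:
((-8 + (Q + 3)²)² - 117) + 3251 = ((-8 + (-2 + 3)²)² - 117) + 3251 = ((-8 + 1²)² - 117) + 3251 = ((-8 + 1)² - 117) + 3251 = ((-7)² - 117) + 3251 = (49 - 117) + 3251 = -68 + 3251 = 3183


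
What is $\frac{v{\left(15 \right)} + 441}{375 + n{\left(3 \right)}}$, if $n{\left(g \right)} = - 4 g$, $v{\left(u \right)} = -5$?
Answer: $\frac{436}{363} \approx 1.2011$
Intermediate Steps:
$\frac{v{\left(15 \right)} + 441}{375 + n{\left(3 \right)}} = \frac{-5 + 441}{375 - 12} = \frac{436}{375 - 12} = \frac{436}{363}$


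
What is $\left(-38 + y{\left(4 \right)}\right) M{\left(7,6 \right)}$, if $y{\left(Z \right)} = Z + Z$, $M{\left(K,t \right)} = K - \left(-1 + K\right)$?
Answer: $-30$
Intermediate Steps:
$M{\left(K,t \right)} = 1$ ($M{\left(K,t \right)} = K - \left(-1 + K\right) = 1$)
$y{\left(Z \right)} = 2 Z$
$\left(-38 + y{\left(4 \right)}\right) M{\left(7,6 \right)} = \left(-38 + 2 \cdot 4\right) 1 = \left(-38 + 8\right) 1 = \left(-30\right) 1 = -30$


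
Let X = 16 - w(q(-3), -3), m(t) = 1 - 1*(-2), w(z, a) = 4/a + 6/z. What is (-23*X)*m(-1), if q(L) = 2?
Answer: -989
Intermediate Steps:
m(t) = 3 (m(t) = 1 + 2 = 3)
X = 43/3 (X = 16 - (4/(-3) + 6/2) = 16 - (4*(-⅓) + 6*(½)) = 16 - (-4/3 + 3) = 16 - 1*5/3 = 16 - 5/3 = 43/3 ≈ 14.333)
(-23*X)*m(-1) = -23*43/3*3 = -989/3*3 = -989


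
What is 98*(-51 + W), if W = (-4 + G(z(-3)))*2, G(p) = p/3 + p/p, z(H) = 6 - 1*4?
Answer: -16366/3 ≈ -5455.3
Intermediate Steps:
z(H) = 2 (z(H) = 6 - 4 = 2)
G(p) = 1 + p/3 (G(p) = p*(1/3) + 1 = p/3 + 1 = 1 + p/3)
W = -14/3 (W = (-4 + (1 + (1/3)*2))*2 = (-4 + (1 + 2/3))*2 = (-4 + 5/3)*2 = -7/3*2 = -14/3 ≈ -4.6667)
98*(-51 + W) = 98*(-51 - 14/3) = 98*(-167/3) = -16366/3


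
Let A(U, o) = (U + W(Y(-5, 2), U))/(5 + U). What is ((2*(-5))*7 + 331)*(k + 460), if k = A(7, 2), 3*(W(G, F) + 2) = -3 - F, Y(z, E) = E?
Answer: 480385/4 ≈ 1.2010e+5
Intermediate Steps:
W(G, F) = -3 - F/3 (W(G, F) = -2 + (-3 - F)/3 = -2 + (-1 - F/3) = -3 - F/3)
A(U, o) = (-3 + 2*U/3)/(5 + U) (A(U, o) = (U + (-3 - U/3))/(5 + U) = (-3 + 2*U/3)/(5 + U))
k = 5/36 (k = (-9 + 2*7)/(3*(5 + 7)) = (⅓)*(-9 + 14)/12 = (⅓)*(1/12)*5 = 5/36 ≈ 0.13889)
((2*(-5))*7 + 331)*(k + 460) = ((2*(-5))*7 + 331)*(5/36 + 460) = (-10*7 + 331)*(16565/36) = (-70 + 331)*(16565/36) = 261*(16565/36) = 480385/4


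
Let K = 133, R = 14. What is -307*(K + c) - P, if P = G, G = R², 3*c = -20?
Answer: -116941/3 ≈ -38980.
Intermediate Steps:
c = -20/3 (c = (⅓)*(-20) = -20/3 ≈ -6.6667)
G = 196 (G = 14² = 196)
P = 196
-307*(K + c) - P = -307*(133 - 20/3) - 1*196 = -307*379/3 - 196 = -116353/3 - 196 = -116941/3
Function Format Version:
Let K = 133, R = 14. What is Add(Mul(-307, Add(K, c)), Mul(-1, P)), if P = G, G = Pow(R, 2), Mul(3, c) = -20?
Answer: Rational(-116941, 3) ≈ -38980.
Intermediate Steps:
c = Rational(-20, 3) (c = Mul(Rational(1, 3), -20) = Rational(-20, 3) ≈ -6.6667)
G = 196 (G = Pow(14, 2) = 196)
P = 196
Add(Mul(-307, Add(K, c)), Mul(-1, P)) = Add(Mul(-307, Add(133, Rational(-20, 3))), Mul(-1, 196)) = Add(Mul(-307, Rational(379, 3)), -196) = Add(Rational(-116353, 3), -196) = Rational(-116941, 3)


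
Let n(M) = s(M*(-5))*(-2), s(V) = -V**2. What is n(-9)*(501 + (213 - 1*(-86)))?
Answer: 3240000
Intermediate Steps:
n(M) = 50*M**2 (n(M) = -(M*(-5))**2*(-2) = -(-5*M)**2*(-2) = -25*M**2*(-2) = 50*M**2)
n(-9)*(501 + (213 - 1*(-86))) = (50*(-9)**2)*(501 + (213 - 1*(-86))) = (50*81)*(501 + (213 + 86)) = 4050*(501 + 299) = 4050*800 = 3240000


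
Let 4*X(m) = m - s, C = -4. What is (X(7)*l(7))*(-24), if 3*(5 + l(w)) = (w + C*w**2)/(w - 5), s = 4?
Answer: 657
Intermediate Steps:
X(m) = -1 + m/4 (X(m) = (m - 1*4)/4 = (m - 4)/4 = (-4 + m)/4 = -1 + m/4)
l(w) = -5 + (w - 4*w**2)/(3*(-5 + w)) (l(w) = -5 + ((w - 4*w**2)/(w - 5))/3 = -5 + ((w - 4*w**2)/(-5 + w))/3 = -5 + (w - 4*w**2)/(3*(-5 + w)))
(X(7)*l(7))*(-24) = ((-1 + (1/4)*7)*((75 - 14*7 - 4*7**2)/(3*(-5 + 7))))*(-24) = ((-1 + 7/4)*((1/3)*(75 - 98 - 4*49)/2))*(-24) = (3*((1/3)*(1/2)*(75 - 98 - 196))/4)*(-24) = (3*((1/3)*(1/2)*(-219))/4)*(-24) = ((3/4)*(-73/2))*(-24) = -219/8*(-24) = 657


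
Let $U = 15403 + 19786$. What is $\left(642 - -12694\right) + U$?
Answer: $48525$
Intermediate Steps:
$U = 35189$
$\left(642 - -12694\right) + U = \left(642 - -12694\right) + 35189 = \left(642 + 12694\right) + 35189 = 13336 + 35189 = 48525$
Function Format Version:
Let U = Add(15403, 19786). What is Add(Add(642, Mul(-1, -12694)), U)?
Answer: 48525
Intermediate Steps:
U = 35189
Add(Add(642, Mul(-1, -12694)), U) = Add(Add(642, Mul(-1, -12694)), 35189) = Add(Add(642, 12694), 35189) = Add(13336, 35189) = 48525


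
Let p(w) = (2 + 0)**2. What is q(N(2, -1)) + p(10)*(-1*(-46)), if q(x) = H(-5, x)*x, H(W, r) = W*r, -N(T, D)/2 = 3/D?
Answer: 4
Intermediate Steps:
N(T, D) = -6/D
p(w) = 4 (p(w) = 2**2 = 4)
q(x) = -5*x**2 (q(x) = (-5*x)*x = -5*x**2)
q(N(2, -1)) + p(10)*(-1*(-46)) = -5*(-6/(-1))**2 + 4*(-1*(-46)) = -5*(-6*(-1))**2 + 4*46 = -5*6**2 + 184 = -5*36 + 184 = -180 + 184 = 4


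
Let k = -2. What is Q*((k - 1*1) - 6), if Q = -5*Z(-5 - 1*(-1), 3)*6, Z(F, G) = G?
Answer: 810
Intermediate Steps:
Q = -90 (Q = -5*3*6 = -15*6 = -90)
Q*((k - 1*1) - 6) = -90*((-2 - 1*1) - 6) = -90*((-2 - 1) - 6) = -90*(-3 - 6) = -90*(-9) = 810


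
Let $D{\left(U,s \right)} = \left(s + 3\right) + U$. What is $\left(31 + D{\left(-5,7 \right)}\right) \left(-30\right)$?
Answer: $-1080$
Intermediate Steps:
$D{\left(U,s \right)} = 3 + U + s$ ($D{\left(U,s \right)} = \left(3 + s\right) + U = 3 + U + s$)
$\left(31 + D{\left(-5,7 \right)}\right) \left(-30\right) = \left(31 + \left(3 - 5 + 7\right)\right) \left(-30\right) = \left(31 + 5\right) \left(-30\right) = 36 \left(-30\right) = -1080$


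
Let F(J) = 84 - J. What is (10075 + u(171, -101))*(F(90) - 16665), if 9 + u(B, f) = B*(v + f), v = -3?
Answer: 128666778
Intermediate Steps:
u(B, f) = -9 + B*(-3 + f)
(10075 + u(171, -101))*(F(90) - 16665) = (10075 + (-9 - 3*171 + 171*(-101)))*((84 - 1*90) - 16665) = (10075 + (-9 - 513 - 17271))*((84 - 90) - 16665) = (10075 - 17793)*(-6 - 16665) = -7718*(-16671) = 128666778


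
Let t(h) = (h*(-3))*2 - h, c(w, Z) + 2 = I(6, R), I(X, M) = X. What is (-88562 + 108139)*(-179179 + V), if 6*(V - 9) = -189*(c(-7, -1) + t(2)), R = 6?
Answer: -3501444335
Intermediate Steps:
c(w, Z) = 4 (c(w, Z) = -2 + 6 = 4)
t(h) = -7*h (t(h) = -3*h*2 - h = -6*h - h = -7*h)
V = 324 (V = 9 + (-189*(4 - 7*2))/6 = 9 + (-189*(4 - 14))/6 = 9 + (-189*(-10))/6 = 9 + (1/6)*1890 = 9 + 315 = 324)
(-88562 + 108139)*(-179179 + V) = (-88562 + 108139)*(-179179 + 324) = 19577*(-178855) = -3501444335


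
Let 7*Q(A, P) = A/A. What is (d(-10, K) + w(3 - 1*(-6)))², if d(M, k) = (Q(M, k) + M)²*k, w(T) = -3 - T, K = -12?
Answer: 3331598400/2401 ≈ 1.3876e+6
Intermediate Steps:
Q(A, P) = ⅐ (Q(A, P) = (A/A)/7 = (⅐)*1 = ⅐)
d(M, k) = k*(⅐ + M)² (d(M, k) = (⅐ + M)²*k = k*(⅐ + M)²)
(d(-10, K) + w(3 - 1*(-6)))² = ((1/49)*(-12)*(1 + 7*(-10))² + (-3 - (3 - 1*(-6))))² = ((1/49)*(-12)*(1 - 70)² + (-3 - (3 + 6)))² = ((1/49)*(-12)*(-69)² + (-3 - 1*9))² = ((1/49)*(-12)*4761 + (-3 - 9))² = (-57132/49 - 12)² = (-57720/49)² = 3331598400/2401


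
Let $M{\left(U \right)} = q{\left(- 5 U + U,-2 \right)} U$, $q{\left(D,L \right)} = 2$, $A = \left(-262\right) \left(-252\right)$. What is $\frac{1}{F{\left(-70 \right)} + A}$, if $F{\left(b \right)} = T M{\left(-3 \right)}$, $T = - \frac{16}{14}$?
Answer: $\frac{7}{462216} \approx 1.5144 \cdot 10^{-5}$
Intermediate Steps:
$A = 66024$
$T = - \frac{8}{7}$ ($T = \left(-16\right) \frac{1}{14} = - \frac{8}{7} \approx -1.1429$)
$M{\left(U \right)} = 2 U$
$F{\left(b \right)} = \frac{48}{7}$ ($F{\left(b \right)} = - \frac{8 \cdot 2 \left(-3\right)}{7} = \left(- \frac{8}{7}\right) \left(-6\right) = \frac{48}{7}$)
$\frac{1}{F{\left(-70 \right)} + A} = \frac{1}{\frac{48}{7} + 66024} = \frac{1}{\frac{462216}{7}} = \frac{7}{462216}$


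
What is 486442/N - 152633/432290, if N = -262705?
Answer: -50076292889/22712948890 ≈ -2.2047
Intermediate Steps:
486442/N - 152633/432290 = 486442/(-262705) - 152633/432290 = 486442*(-1/262705) - 152633*1/432290 = -486442/262705 - 152633/432290 = -50076292889/22712948890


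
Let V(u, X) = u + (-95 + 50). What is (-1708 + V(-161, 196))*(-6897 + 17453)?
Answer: -20204184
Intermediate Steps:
V(u, X) = -45 + u (V(u, X) = u - 45 = -45 + u)
(-1708 + V(-161, 196))*(-6897 + 17453) = (-1708 + (-45 - 161))*(-6897 + 17453) = (-1708 - 206)*10556 = -1914*10556 = -20204184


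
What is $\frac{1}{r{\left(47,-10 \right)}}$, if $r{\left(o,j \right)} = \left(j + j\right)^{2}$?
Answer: $\frac{1}{400} \approx 0.0025$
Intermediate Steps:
$r{\left(o,j \right)} = 4 j^{2}$ ($r{\left(o,j \right)} = \left(2 j\right)^{2} = 4 j^{2}$)
$\frac{1}{r{\left(47,-10 \right)}} = \frac{1}{4 \left(-10\right)^{2}} = \frac{1}{4 \cdot 100} = \frac{1}{400}$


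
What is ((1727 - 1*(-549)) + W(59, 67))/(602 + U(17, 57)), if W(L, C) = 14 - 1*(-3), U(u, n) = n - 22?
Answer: 2293/637 ≈ 3.5997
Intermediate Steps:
U(u, n) = -22 + n
W(L, C) = 17 (W(L, C) = 14 + 3 = 17)
((1727 - 1*(-549)) + W(59, 67))/(602 + U(17, 57)) = ((1727 - 1*(-549)) + 17)/(602 + (-22 + 57)) = ((1727 + 549) + 17)/(602 + 35) = (2276 + 17)/637 = 2293*(1/637) = 2293/637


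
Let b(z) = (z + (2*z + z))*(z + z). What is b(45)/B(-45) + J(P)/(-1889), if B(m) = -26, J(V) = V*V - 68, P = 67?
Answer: -15358373/24557 ≈ -625.42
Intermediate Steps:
J(V) = -68 + V² (J(V) = V² - 68 = -68 + V²)
b(z) = 8*z² (b(z) = (z + 3*z)*(2*z) = (4*z)*(2*z) = 8*z²)
b(45)/B(-45) + J(P)/(-1889) = (8*45²)/(-26) + (-68 + 67²)/(-1889) = (8*2025)*(-1/26) + (-68 + 4489)*(-1/1889) = 16200*(-1/26) + 4421*(-1/1889) = -8100/13 - 4421/1889 = -15358373/24557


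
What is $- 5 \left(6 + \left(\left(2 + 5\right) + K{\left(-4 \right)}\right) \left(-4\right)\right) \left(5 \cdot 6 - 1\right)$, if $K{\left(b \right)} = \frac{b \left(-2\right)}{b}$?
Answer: $2030$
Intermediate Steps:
$K{\left(b \right)} = -2$ ($K{\left(b \right)} = \frac{\left(-2\right) b}{b} = -2$)
$- 5 \left(6 + \left(\left(2 + 5\right) + K{\left(-4 \right)}\right) \left(-4\right)\right) \left(5 \cdot 6 - 1\right) = - 5 \left(6 + \left(\left(2 + 5\right) - 2\right) \left(-4\right)\right) \left(5 \cdot 6 - 1\right) = - 5 \left(6 + \left(7 - 2\right) \left(-4\right)\right) \left(30 - 1\right) = - 5 \left(6 + 5 \left(-4\right)\right) 29 = - 5 \left(6 - 20\right) 29 = \left(-5\right) \left(-14\right) 29 = 70 \cdot 29 = 2030$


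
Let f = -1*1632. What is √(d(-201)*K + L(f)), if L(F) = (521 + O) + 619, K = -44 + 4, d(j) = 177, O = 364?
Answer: 2*I*√1394 ≈ 74.673*I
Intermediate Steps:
f = -1632
K = -40
L(F) = 1504 (L(F) = (521 + 364) + 619 = 885 + 619 = 1504)
√(d(-201)*K + L(f)) = √(177*(-40) + 1504) = √(-7080 + 1504) = √(-5576) = 2*I*√1394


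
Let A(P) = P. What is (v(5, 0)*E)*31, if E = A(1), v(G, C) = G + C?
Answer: 155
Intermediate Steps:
v(G, C) = C + G
E = 1
(v(5, 0)*E)*31 = ((0 + 5)*1)*31 = (5*1)*31 = 5*31 = 155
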